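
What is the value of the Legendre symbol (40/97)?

Euler's criterion: (40/97) ≡ 40^48 (mod 97).
40^2 ≡ 48 (mod 97)
40^4 ≡ 73 (mod 97)
40^8 ≡ 91 (mod 97)
40^16 ≡ 36 (mod 97)
40^32 ≡ 35 (mod 97)
40^48 = 40^(32+16) ≡ 96 (mod 97).
Result is 96 ≡ −1, so (40/97) = −1.

-1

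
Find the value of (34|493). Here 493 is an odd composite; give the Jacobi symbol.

0

Pull out 2: since 493 ≡ 5 (mod 8), (2/493) = -1.
Reciprocity: 17 ≡ 1 and 493 ≡ 1 (mod 4), so (17/493) = +(493/17).
Reduce top mod 17: now compute (0/17).
Top reduces to 0: gcd > 1, so the symbol is 0.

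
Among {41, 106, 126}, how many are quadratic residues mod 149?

0

(41/149) = -1 → non-residue.
(106/149) = -1 → non-residue.
(126/149) = -1 → non-residue.
Total quadratic residues among the 3: 0.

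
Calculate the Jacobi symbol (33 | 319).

Reciprocity: 33 ≡ 1 and 319 ≡ 3 (mod 4), so (33/319) = +(319/33).
Reduce top mod 33: now compute (22/33).
Pull out 2: since 33 ≡ 1 (mod 8), (2/33) = +1.
Reciprocity: 11 ≡ 3 and 33 ≡ 1 (mod 4), so (11/33) = +(33/11).
Reduce top mod 11: now compute (0/11).
Top reduces to 0: gcd > 1, so the symbol is 0.

0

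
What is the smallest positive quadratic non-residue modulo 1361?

3

(2/1361) = +1, so 2 is a residue.
(3/1361) = −1, so 3 is the smallest positive non-residue mod 1361.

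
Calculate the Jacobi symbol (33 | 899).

1

Reciprocity: 33 ≡ 1 and 899 ≡ 3 (mod 4), so (33/899) = +(899/33).
Reduce top mod 33: now compute (8/33).
Pull out 2^3: since 33 ≡ 1 (mod 8), (2/33) = +1, so (2/33)^3 = +1.
Reached (1/33) = 1. Collecting the sign flips along the way, the symbol is +1.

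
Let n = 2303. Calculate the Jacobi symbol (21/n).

0

Reciprocity: 21 ≡ 1 and 2303 ≡ 3 (mod 4), so (21/2303) = +(2303/21).
Reduce top mod 21: now compute (14/21).
Pull out 2: since 21 ≡ 5 (mod 8), (2/21) = -1.
Reciprocity: 7 ≡ 3 and 21 ≡ 1 (mod 4), so (7/21) = +(21/7).
Reduce top mod 7: now compute (0/7).
Top reduces to 0: gcd > 1, so the symbol is 0.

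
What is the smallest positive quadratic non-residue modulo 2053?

2

(2/2053) = −1, so 2 is the smallest positive non-residue mod 2053.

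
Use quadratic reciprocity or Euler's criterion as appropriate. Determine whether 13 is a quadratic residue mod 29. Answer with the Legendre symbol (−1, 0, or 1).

1

Euler's criterion: (13/29) ≡ 13^14 (mod 29).
13^2 ≡ 24 (mod 29)
13^4 ≡ 25 (mod 29)
13^8 ≡ 16 (mod 29)
13^14 = 13^(8+4+2) ≡ 1 (mod 29).
Result is 1, so (13/29) = 1.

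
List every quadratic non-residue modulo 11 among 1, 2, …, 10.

Square k = 1,…,5 (k and 11−k give the same square):
1²=1, 2²=4, 3²=9, 4²≡5, 5²≡3 (mod 11).
The residues are {1, 3, 4, 5, 9}; the non-residues are the remaining 5 nonzero classes.

2 6 7 8 10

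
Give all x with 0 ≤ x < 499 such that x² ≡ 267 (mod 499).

42, 457

Since 499 ≡ 3 (mod 4), a square root of 267 is 267^((499+1)/4) = 267^125 mod 499.
Repeated squaring: 267^2≡431, 267^4≡133, 267^8≡224, 267^16≡276, 267^32≡328, 267^64≡299 (mod 499).
267^125 = 267^(64+32+16+8+4+1) ≡ 457 (mod 499).
Check: 457² = 208849 ≡ 267 (mod 499). The two roots are 42 and 457.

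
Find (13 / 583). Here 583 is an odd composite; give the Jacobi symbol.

Reciprocity: 13 ≡ 1 and 583 ≡ 3 (mod 4), so (13/583) = +(583/13).
Reduce top mod 13: now compute (11/13).
Reciprocity: 11 ≡ 3 and 13 ≡ 1 (mod 4), so (11/13) = +(13/11).
Reduce top mod 11: now compute (2/11).
Pull out 2: since 11 ≡ 3 (mod 8), (2/11) = -1.
Reached (1/11) = 1. Collecting the sign flips along the way, the symbol is -1.

-1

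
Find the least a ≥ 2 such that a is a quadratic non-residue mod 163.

(2/163) = −1, so 2 is the smallest positive non-residue mod 163.

2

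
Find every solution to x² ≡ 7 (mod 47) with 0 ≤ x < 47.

17, 30

Since 47 ≡ 3 (mod 4), a square root of 7 is 7^((47+1)/4) = 7^12 mod 47.
Repeated squaring: 7^2≡2, 7^4≡4, 7^8≡16 (mod 47).
7^12 = 7^(8+4) ≡ 17 (mod 47).
Check: 17² = 289 ≡ 7 (mod 47). The two roots are 17 and 30.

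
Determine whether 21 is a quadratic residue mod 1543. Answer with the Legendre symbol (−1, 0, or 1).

-1

Reciprocity: 21 ≡ 1 and 1543 ≡ 3 (mod 4), so (21/1543) = +(1543/21).
Reduce top mod 21: now compute (10/21).
Pull out 2: since 21 ≡ 5 (mod 8), (2/21) = -1.
Reciprocity: 5 ≡ 1 and 21 ≡ 1 (mod 4), so (5/21) = +(21/5).
Reduce top mod 5: now compute (1/5).
Reached (1/5) = 1. Collecting the sign flips along the way, the symbol is -1.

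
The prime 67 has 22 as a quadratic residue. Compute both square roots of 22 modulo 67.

Since 67 ≡ 3 (mod 4), a square root of 22 is 22^((67+1)/4) = 22^17 mod 67.
Repeated squaring: 22^2≡15, 22^4≡24, 22^8≡40, 22^16≡59 (mod 67).
22^17 = 22^(16+1) ≡ 25 (mod 67).
Check: 25² = 625 ≡ 22 (mod 67). The two roots are 25 and 42.

25, 42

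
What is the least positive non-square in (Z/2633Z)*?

3

(2/2633) = +1, so 2 is a residue.
(3/2633) = −1, so 3 is the smallest positive non-residue mod 2633.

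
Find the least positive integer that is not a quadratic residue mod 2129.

(2/2129) = +1, so 2 is a residue.
(3/2129) = −1, so 3 is the smallest positive non-residue mod 2129.

3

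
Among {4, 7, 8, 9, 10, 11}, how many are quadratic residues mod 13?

3

(4/13) = +1 → QR.
(7/13) = -1 → non-residue.
(8/13) = -1 → non-residue.
(9/13) = +1 → QR.
(10/13) = +1 → QR.
(11/13) = -1 → non-residue.
Total quadratic residues among the 6: 3.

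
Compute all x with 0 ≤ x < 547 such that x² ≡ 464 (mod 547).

Since 547 ≡ 3 (mod 4), a square root of 464 is 464^((547+1)/4) = 464^137 mod 547.
Repeated squaring: 464^2≡325, 464^4≡54, 464^8≡181, 464^16≡488, 464^32≡199, 464^64≡217, 464^128≡47 (mod 547).
464^137 = 464^(128+8+1) ≡ 96 (mod 547).
Check: 96² = 9216 ≡ 464 (mod 547). The two roots are 96 and 451.

96, 451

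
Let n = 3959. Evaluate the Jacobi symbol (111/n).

Reciprocity: 111 ≡ 3 and 3959 ≡ 3 (mod 4), so (111/3959) = −(3959/111).
Reduce top mod 111: now compute (74/111).
Pull out 2: since 111 ≡ 7 (mod 8), (2/111) = +1.
Reciprocity: 37 ≡ 1 and 111 ≡ 3 (mod 4), so (37/111) = +(111/37).
Reduce top mod 37: now compute (0/37).
Top reduces to 0: gcd > 1, so the symbol is 0.

0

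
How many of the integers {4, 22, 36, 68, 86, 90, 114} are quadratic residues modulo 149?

(4/149) = +1 → QR.
(22/149) = +1 → QR.
(36/149) = +1 → QR.
(68/149) = +1 → QR.
(86/149) = +1 → QR.
(90/149) = -1 → non-residue.
(114/149) = +1 → QR.
Total quadratic residues among the 7: 6.

6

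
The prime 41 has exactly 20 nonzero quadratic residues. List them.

1 2 4 5 8 9 10 16 18 20 21 23 25 31 32 33 36 37 39 40

Square k = 1,…,20 (k and 41−k give the same square):
1²=1, 2²=4, 3²=9, 4²=16, 5²=25, 6²=36, 7²≡8, 8²≡23, 9²≡40, 10²≡18, 11²≡39, 12²≡21, 13²≡5, 14²≡32, 15²≡20, 16²≡10, 17²≡2, 18²≡37, 19²≡33, 20²≡31 (mod 41).
So the quadratic residues mod 41 are {1, 2, 4, 5, 8, 9, 10, 16, 18, 20, 21, 23, 25, 31, 32, 33, 36, 37, 39, 40}.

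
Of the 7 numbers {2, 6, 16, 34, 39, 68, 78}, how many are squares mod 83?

3

(2/83) = -1 → non-residue.
(6/83) = -1 → non-residue.
(16/83) = +1 → QR.
(34/83) = -1 → non-residue.
(39/83) = -1 → non-residue.
(68/83) = +1 → QR.
(78/83) = +1 → QR.
Total quadratic residues among the 7: 3.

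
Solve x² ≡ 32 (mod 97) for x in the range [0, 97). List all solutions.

97 ≡ 1 (mod 4), so we find a root by search.
Trying successive values, 41² = 1681 ≡ 32 (mod 97). The other root is 97 − 41 = 56.

41, 56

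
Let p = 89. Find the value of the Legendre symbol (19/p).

Euler's criterion: (19/89) ≡ 19^44 (mod 89).
19^2 ≡ 5 (mod 89)
19^4 ≡ 25 (mod 89)
19^8 ≡ 2 (mod 89)
19^16 ≡ 4 (mod 89)
19^32 ≡ 16 (mod 89)
19^44 = 19^(32+8+4) ≡ 88 (mod 89).
Result is 88 ≡ −1, so (19/89) = −1.

-1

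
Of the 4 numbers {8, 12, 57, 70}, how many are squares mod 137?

(8/137) = +1 → QR.
(12/137) = -1 → non-residue.
(57/137) = -1 → non-residue.
(70/137) = -1 → non-residue.
Total quadratic residues among the 4: 1.

1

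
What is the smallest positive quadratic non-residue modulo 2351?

13

(2/2351) = +1, so 2 is a residue.
(3/2351) = +1, so 3 is a residue.
(4/2351) = +1, so 4 is a residue.
(5/2351) = +1, so 5 is a residue.
(6/2351) = +1, so 6 is a residue.
(7/2351) = +1, so 7 is a residue.
(8/2351) = +1, so 8 is a residue.
(9/2351) = +1, so 9 is a residue.
(10/2351) = +1, so 10 is a residue.
(11/2351) = +1, so 11 is a residue.
(12/2351) = +1, so 12 is a residue.
(13/2351) = −1, so 13 is the smallest positive non-residue mod 2351.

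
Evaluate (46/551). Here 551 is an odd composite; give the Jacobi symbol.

1

Pull out 2: since 551 ≡ 7 (mod 8), (2/551) = +1.
Reciprocity: 23 ≡ 3 and 551 ≡ 3 (mod 4), so (23/551) = −(551/23).
Reduce top mod 23: now compute (22/23).
Pull out 2: since 23 ≡ 7 (mod 8), (2/23) = +1.
Reciprocity: 11 ≡ 3 and 23 ≡ 3 (mod 4), so (11/23) = −(23/11).
Reduce top mod 11: now compute (1/11).
Reached (1/11) = 1. Collecting the sign flips along the way, the symbol is +1.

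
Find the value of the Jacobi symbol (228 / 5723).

Pull out 2^2: since 5723 ≡ 3 (mod 8), (2/5723) = -1, so (2/5723)^2 = +1.
Reciprocity: 57 ≡ 1 and 5723 ≡ 3 (mod 4), so (57/5723) = +(5723/57).
Reduce top mod 57: now compute (23/57).
Reciprocity: 23 ≡ 3 and 57 ≡ 1 (mod 4), so (23/57) = +(57/23).
Reduce top mod 23: now compute (11/23).
Reciprocity: 11 ≡ 3 and 23 ≡ 3 (mod 4), so (11/23) = −(23/11).
Reduce top mod 11: now compute (1/11).
Reached (1/11) = 1. Collecting the sign flips along the way, the symbol is -1.

-1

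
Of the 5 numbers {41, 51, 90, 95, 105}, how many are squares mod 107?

(41/107) = +1 → QR.
(51/107) = -1 → non-residue.
(90/107) = +1 → QR.
(95/107) = -1 → non-residue.
(105/107) = +1 → QR.
Total quadratic residues among the 5: 3.

3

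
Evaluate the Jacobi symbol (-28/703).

First reduce: -28 ≡ 675 (mod 703).
Reciprocity: 675 ≡ 3 and 703 ≡ 3 (mod 4), so (675/703) = −(703/675).
Reduce top mod 675: now compute (28/675).
Pull out 2^2: since 675 ≡ 3 (mod 8), (2/675) = -1, so (2/675)^2 = +1.
Reciprocity: 7 ≡ 3 and 675 ≡ 3 (mod 4), so (7/675) = −(675/7).
Reduce top mod 7: now compute (3/7).
Reciprocity: 3 ≡ 3 and 7 ≡ 3 (mod 4), so (3/7) = −(7/3).
Reduce top mod 3: now compute (1/3).
Reached (1/3) = 1. Collecting the sign flips along the way, the symbol is -1.

-1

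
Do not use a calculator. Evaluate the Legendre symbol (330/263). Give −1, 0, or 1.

-1

First reduce: 330 ≡ 67 (mod 263).
Reciprocity: 67 ≡ 3 and 263 ≡ 3 (mod 4), so (67/263) = −(263/67).
Reduce top mod 67: now compute (62/67).
Pull out 2: since 67 ≡ 3 (mod 8), (2/67) = -1.
Reciprocity: 31 ≡ 3 and 67 ≡ 3 (mod 4), so (31/67) = −(67/31).
Reduce top mod 31: now compute (5/31).
Reciprocity: 5 ≡ 1 and 31 ≡ 3 (mod 4), so (5/31) = +(31/5).
Reduce top mod 5: now compute (1/5).
Reached (1/5) = 1. Collecting the sign flips along the way, the symbol is -1.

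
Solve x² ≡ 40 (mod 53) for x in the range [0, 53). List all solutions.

53 ≡ 1 (mod 4), so we find a root by search.
Trying successive values, 26² = 676 ≡ 40 (mod 53). The other root is 53 − 26 = 27.

26, 27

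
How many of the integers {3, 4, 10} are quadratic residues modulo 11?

(3/11) = +1 → QR.
(4/11) = +1 → QR.
(10/11) = -1 → non-residue.
Total quadratic residues among the 3: 2.

2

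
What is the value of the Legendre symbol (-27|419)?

-1

First reduce: -27 ≡ 392 (mod 419).
Pull out 2^3: since 419 ≡ 3 (mod 8), (2/419) = -1, so (2/419)^3 = -1.
Reciprocity: 49 ≡ 1 and 419 ≡ 3 (mod 4), so (49/419) = +(419/49).
Reduce top mod 49: now compute (27/49).
Reciprocity: 27 ≡ 3 and 49 ≡ 1 (mod 4), so (27/49) = +(49/27).
Reduce top mod 27: now compute (22/27).
Pull out 2: since 27 ≡ 3 (mod 8), (2/27) = -1.
Reciprocity: 11 ≡ 3 and 27 ≡ 3 (mod 4), so (11/27) = −(27/11).
Reduce top mod 11: now compute (5/11).
Reciprocity: 5 ≡ 1 and 11 ≡ 3 (mod 4), so (5/11) = +(11/5).
Reduce top mod 5: now compute (1/5).
Reached (1/5) = 1. Collecting the sign flips along the way, the symbol is -1.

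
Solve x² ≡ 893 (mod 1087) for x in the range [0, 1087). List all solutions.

177, 910

Since 1087 ≡ 3 (mod 4), a square root of 893 is 893^((1087+1)/4) = 893^272 mod 1087.
Repeated squaring: 893^2≡678, 893^4≡970, 893^8≡645, 893^16≡791, 893^32≡656, 893^64≡971, 893^128≡412, 893^256≡172 (mod 1087).
893^272 = 893^(256+16) ≡ 177 (mod 1087).
Check: 177² = 31329 ≡ 893 (mod 1087). The two roots are 177 and 910.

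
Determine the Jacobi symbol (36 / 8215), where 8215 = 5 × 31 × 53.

Pull out 2^2: since 8215 ≡ 7 (mod 8), (2/8215) = +1, so (2/8215)^2 = +1.
Reciprocity: 9 ≡ 1 and 8215 ≡ 3 (mod 4), so (9/8215) = +(8215/9).
Reduce top mod 9: now compute (7/9).
Reciprocity: 7 ≡ 3 and 9 ≡ 1 (mod 4), so (7/9) = +(9/7).
Reduce top mod 7: now compute (2/7).
Pull out 2: since 7 ≡ 7 (mod 8), (2/7) = +1.
Reached (1/7) = 1. Collecting the sign flips along the way, the symbol is +1.

1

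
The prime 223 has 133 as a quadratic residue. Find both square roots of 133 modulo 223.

Since 223 ≡ 3 (mod 4), a square root of 133 is 133^((223+1)/4) = 133^56 mod 223.
Repeated squaring: 133^2≡72, 133^4≡55, 133^8≡126, 133^16≡43, 133^32≡65 (mod 223).
133^56 = 133^(32+16+8) ≡ 53 (mod 223).
Check: 53² = 2809 ≡ 133 (mod 223). The two roots are 53 and 170.

53, 170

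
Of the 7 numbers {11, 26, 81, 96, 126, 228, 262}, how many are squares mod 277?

(11/277) = -1 → non-residue.
(26/277) = -1 → non-residue.
(81/277) = +1 → QR.
(96/277) = -1 → non-residue.
(126/277) = -1 → non-residue.
(228/277) = +1 → QR.
(262/277) = -1 → non-residue.
Total quadratic residues among the 7: 2.

2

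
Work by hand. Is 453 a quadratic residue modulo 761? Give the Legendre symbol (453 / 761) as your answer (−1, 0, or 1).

Euler's criterion: (453/761) ≡ 453^380 (mod 761).
453^2 ≡ 500 (mod 761)
453^4 ≡ 392 (mod 761)
453^8 ≡ 703 (mod 761)
453^16 ≡ 320 (mod 761)
453^32 ≡ 426 (mod 761)
453^64 ≡ 358 (mod 761)
453^128 ≡ 316 (mod 761)
453^256 ≡ 165 (mod 761)
453^380 = 453^(256+64+32+16+8+4) ≡ 1 (mod 761).
Result is 1, so (453/761) = 1.

1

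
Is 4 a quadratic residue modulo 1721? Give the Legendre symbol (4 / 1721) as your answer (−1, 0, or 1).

Pull out 2^2: since 1721 ≡ 1 (mod 8), (2/1721) = +1, so (2/1721)^2 = +1.
Reached (1/1721) = 1. Collecting the sign flips along the way, the symbol is +1.

1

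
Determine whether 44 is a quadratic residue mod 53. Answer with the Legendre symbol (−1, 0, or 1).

Pull out 2^2: since 53 ≡ 5 (mod 8), (2/53) = -1, so (2/53)^2 = +1.
Reciprocity: 11 ≡ 3 and 53 ≡ 1 (mod 4), so (11/53) = +(53/11).
Reduce top mod 11: now compute (9/11).
Reciprocity: 9 ≡ 1 and 11 ≡ 3 (mod 4), so (9/11) = +(11/9).
Reduce top mod 9: now compute (2/9).
Pull out 2: since 9 ≡ 1 (mod 8), (2/9) = +1.
Reached (1/9) = 1. Collecting the sign flips along the way, the symbol is +1.

1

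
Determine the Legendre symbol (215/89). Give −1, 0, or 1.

-1

First reduce: 215 ≡ 37 (mod 89).
Reciprocity: 37 ≡ 1 and 89 ≡ 1 (mod 4), so (37/89) = +(89/37).
Reduce top mod 37: now compute (15/37).
Reciprocity: 15 ≡ 3 and 37 ≡ 1 (mod 4), so (15/37) = +(37/15).
Reduce top mod 15: now compute (7/15).
Reciprocity: 7 ≡ 3 and 15 ≡ 3 (mod 4), so (7/15) = −(15/7).
Reduce top mod 7: now compute (1/7).
Reached (1/7) = 1. Collecting the sign flips along the way, the symbol is -1.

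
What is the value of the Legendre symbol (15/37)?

Euler's criterion: (15/37) ≡ 15^18 (mod 37).
15^2 ≡ 3 (mod 37)
15^4 ≡ 9 (mod 37)
15^8 ≡ 7 (mod 37)
15^16 ≡ 12 (mod 37)
15^18 = 15^(16+2) ≡ 36 (mod 37).
Result is 36 ≡ −1, so (15/37) = −1.

-1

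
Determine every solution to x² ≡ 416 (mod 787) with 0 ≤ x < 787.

160, 627

Since 787 ≡ 3 (mod 4), a square root of 416 is 416^((787+1)/4) = 416^197 mod 787.
Repeated squaring: 416^2≡703, 416^4≡760, 416^8≡729, 416^16≡216, 416^32≡223, 416^64≡148, 416^128≡655 (mod 787).
416^197 = 416^(128+64+4+1) ≡ 160 (mod 787).
Check: 160² = 25600 ≡ 416 (mod 787). The two roots are 160 and 627.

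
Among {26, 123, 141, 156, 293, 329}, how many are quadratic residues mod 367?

2

(26/367) = +1 → QR.
(123/367) = -1 → non-residue.
(141/367) = -1 → non-residue.
(156/367) = -1 → non-residue.
(293/367) = -1 → non-residue.
(329/367) = +1 → QR.
Total quadratic residues among the 6: 2.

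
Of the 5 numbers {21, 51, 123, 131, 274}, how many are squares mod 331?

(21/331) = +1 → QR.
(51/331) = -1 → non-residue.
(123/331) = +1 → QR.
(131/331) = +1 → QR.
(274/331) = +1 → QR.
Total quadratic residues among the 5: 4.

4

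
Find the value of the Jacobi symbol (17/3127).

1

Reciprocity: 17 ≡ 1 and 3127 ≡ 3 (mod 4), so (17/3127) = +(3127/17).
Reduce top mod 17: now compute (16/17).
Pull out 2^4: since 17 ≡ 1 (mod 8), (2/17) = +1, so (2/17)^4 = +1.
Reached (1/17) = 1. Collecting the sign flips along the way, the symbol is +1.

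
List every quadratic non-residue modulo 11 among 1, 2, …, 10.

Square k = 1,…,5 (k and 11−k give the same square):
1²=1, 2²=4, 3²=9, 4²≡5, 5²≡3 (mod 11).
The residues are {1, 3, 4, 5, 9}; the non-residues are the remaining 5 nonzero classes.

2,6,7,8,10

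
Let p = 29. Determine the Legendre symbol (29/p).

0

First reduce: 29 ≡ 0 (mod 29).
Top reduces to 0: gcd > 1, so the symbol is 0.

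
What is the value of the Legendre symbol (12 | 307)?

-1

Pull out 2^2: since 307 ≡ 3 (mod 8), (2/307) = -1, so (2/307)^2 = +1.
Reciprocity: 3 ≡ 3 and 307 ≡ 3 (mod 4), so (3/307) = −(307/3).
Reduce top mod 3: now compute (1/3).
Reached (1/3) = 1. Collecting the sign flips along the way, the symbol is -1.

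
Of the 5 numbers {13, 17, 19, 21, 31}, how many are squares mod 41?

(13/41) = -1 → non-residue.
(17/41) = -1 → non-residue.
(19/41) = -1 → non-residue.
(21/41) = +1 → QR.
(31/41) = +1 → QR.
Total quadratic residues among the 5: 2.

2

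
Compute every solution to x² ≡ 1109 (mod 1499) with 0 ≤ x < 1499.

321, 1178

Since 1499 ≡ 3 (mod 4), a square root of 1109 is 1109^((1499+1)/4) = 1109^375 mod 1499.
Repeated squaring: 1109^2≡701, 1109^4≡1228, 1109^8≡1489, 1109^16≡100, 1109^32≡1006, 1109^64≡211, 1109^128≡1050, 1109^256≡735 (mod 1499).
1109^375 = 1109^(256+64+32+16+4+2+1) ≡ 1178 (mod 1499).
Check: 1178² = 1387684 ≡ 1109 (mod 1499). The two roots are 321 and 1178.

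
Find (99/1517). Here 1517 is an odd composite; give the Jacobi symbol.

Reciprocity: 99 ≡ 3 and 1517 ≡ 1 (mod 4), so (99/1517) = +(1517/99).
Reduce top mod 99: now compute (32/99).
Pull out 2^5: since 99 ≡ 3 (mod 8), (2/99) = -1, so (2/99)^5 = -1.
Reached (1/99) = 1. Collecting the sign flips along the way, the symbol is -1.

-1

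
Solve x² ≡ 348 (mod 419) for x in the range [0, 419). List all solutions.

Since 419 ≡ 3 (mod 4), a square root of 348 is 348^((419+1)/4) = 348^105 mod 419.
Repeated squaring: 348^2≡13, 348^4≡169, 348^8≡69, 348^16≡152, 348^32≡59, 348^64≡129 (mod 419).
348^105 = 348^(64+32+8+1) ≡ 102 (mod 419).
Check: 102² = 10404 ≡ 348 (mod 419). The two roots are 102 and 317.

102, 317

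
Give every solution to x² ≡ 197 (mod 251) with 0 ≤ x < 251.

Since 251 ≡ 3 (mod 4), a square root of 197 is 197^((251+1)/4) = 197^63 mod 251.
Repeated squaring: 197^2≡155, 197^4≡180, 197^8≡21, 197^16≡190, 197^32≡207 (mod 251).
197^63 = 197^(32+16+8+4+2+1) ≡ 85 (mod 251).
Check: 85² = 7225 ≡ 197 (mod 251). The two roots are 85 and 166.

85, 166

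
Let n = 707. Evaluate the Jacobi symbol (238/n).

0

Pull out 2: since 707 ≡ 3 (mod 8), (2/707) = -1.
Reciprocity: 119 ≡ 3 and 707 ≡ 3 (mod 4), so (119/707) = −(707/119).
Reduce top mod 119: now compute (112/119).
Pull out 2^4: since 119 ≡ 7 (mod 8), (2/119) = +1, so (2/119)^4 = +1.
Reciprocity: 7 ≡ 3 and 119 ≡ 3 (mod 4), so (7/119) = −(119/7).
Reduce top mod 7: now compute (0/7).
Top reduces to 0: gcd > 1, so the symbol is 0.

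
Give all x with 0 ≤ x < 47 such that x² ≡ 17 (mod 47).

Since 47 ≡ 3 (mod 4), a square root of 17 is 17^((47+1)/4) = 17^12 mod 47.
Repeated squaring: 17^2≡7, 17^4≡2, 17^8≡4 (mod 47).
17^12 = 17^(8+4) ≡ 8 (mod 47).
Check: 8² = 64 ≡ 17 (mod 47). The two roots are 8 and 39.

8, 39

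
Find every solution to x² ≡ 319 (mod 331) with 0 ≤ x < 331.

Since 331 ≡ 3 (mod 4), a square root of 319 is 319^((331+1)/4) = 319^83 mod 331.
Repeated squaring: 319^2≡144, 319^4≡214, 319^8≡118, 319^16≡22, 319^32≡153, 319^64≡239 (mod 331).
319^83 = 319^(64+16+2+1) ≡ 126 (mod 331).
Check: 126² = 15876 ≡ 319 (mod 331). The two roots are 126 and 205.

126, 205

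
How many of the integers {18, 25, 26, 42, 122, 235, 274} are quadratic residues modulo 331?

(18/331) = -1 → non-residue.
(25/331) = +1 → QR.
(26/331) = +1 → QR.
(42/331) = -1 → non-residue.
(122/331) = +1 → QR.
(235/331) = -1 → non-residue.
(274/331) = +1 → QR.
Total quadratic residues among the 7: 4.

4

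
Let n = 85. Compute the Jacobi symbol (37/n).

Reciprocity: 37 ≡ 1 and 85 ≡ 1 (mod 4), so (37/85) = +(85/37).
Reduce top mod 37: now compute (11/37).
Reciprocity: 11 ≡ 3 and 37 ≡ 1 (mod 4), so (11/37) = +(37/11).
Reduce top mod 11: now compute (4/11).
Pull out 2^2: since 11 ≡ 3 (mod 8), (2/11) = -1, so (2/11)^2 = +1.
Reached (1/11) = 1. Collecting the sign flips along the way, the symbol is +1.

1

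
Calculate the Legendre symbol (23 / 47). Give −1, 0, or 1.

Euler's criterion: (23/47) ≡ 23^23 (mod 47).
23^2 ≡ 12 (mod 47)
23^4 ≡ 3 (mod 47)
23^8 ≡ 9 (mod 47)
23^16 ≡ 34 (mod 47)
23^23 = 23^(16+4+2+1) ≡ 46 (mod 47).
Result is 46 ≡ −1, so (23/47) = −1.

-1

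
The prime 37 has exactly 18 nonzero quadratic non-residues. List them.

2, 5, 6, 8, 13, 14, 15, 17, 18, 19, 20, 22, 23, 24, 29, 31, 32, 35

Square k = 1,…,18 (k and 37−k give the same square):
1²=1, 2²=4, 3²=9, 4²=16, 5²=25, 6²=36, 7²≡12, 8²≡27, 9²≡7, 10²≡26, 11²≡10, 12²≡33, 13²≡21, 14²≡11, 15²≡3, 16²≡34, 17²≡30, 18²≡28 (mod 37).
The residues are {1, 3, 4, 7, 9, 10, 11, 12, 16, 21, 25, 26, 27, 28, 30, 33, 34, 36}; the non-residues are the remaining 18 nonzero classes.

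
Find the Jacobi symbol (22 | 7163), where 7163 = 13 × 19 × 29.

Pull out 2: since 7163 ≡ 3 (mod 8), (2/7163) = -1.
Reciprocity: 11 ≡ 3 and 7163 ≡ 3 (mod 4), so (11/7163) = −(7163/11).
Reduce top mod 11: now compute (2/11).
Pull out 2: since 11 ≡ 3 (mod 8), (2/11) = -1.
Reached (1/11) = 1. Collecting the sign flips along the way, the symbol is -1.

-1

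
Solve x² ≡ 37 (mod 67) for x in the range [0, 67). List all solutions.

Since 67 ≡ 3 (mod 4), a square root of 37 is 37^((67+1)/4) = 37^17 mod 67.
Repeated squaring: 37^2≡29, 37^4≡37, 37^8≡29, 37^16≡37 (mod 67).
37^17 = 37^(16+1) ≡ 29 (mod 67).
Check: 29² = 841 ≡ 37 (mod 67). The two roots are 29 and 38.

29, 38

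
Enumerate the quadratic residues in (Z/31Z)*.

1, 2, 4, 5, 7, 8, 9, 10, 14, 16, 18, 19, 20, 25, 28

Square k = 1,…,15 (k and 31−k give the same square):
1²=1, 2²=4, 3²=9, 4²=16, 5²=25, 6²≡5, 7²≡18, 8²≡2, 9²≡19, 10²≡7, 11²≡28, 12²≡20, 13²≡14, 14²≡10, 15²≡8 (mod 31).
So the quadratic residues mod 31 are {1, 2, 4, 5, 7, 8, 9, 10, 14, 16, 18, 19, 20, 25, 28}.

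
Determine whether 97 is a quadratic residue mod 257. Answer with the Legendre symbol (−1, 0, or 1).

-1

Euler's criterion: (97/257) ≡ 97^128 (mod 257).
97^2 ≡ 157 (mod 257)
97^4 ≡ 234 (mod 257)
97^8 ≡ 15 (mod 257)
97^16 ≡ 225 (mod 257)
97^32 ≡ 253 (mod 257)
97^64 ≡ 16 (mod 257)
97^128 ≡ 256 (mod 257)
97^128 = 97^(128) ≡ 256 (mod 257).
Result is 256 ≡ −1, so (97/257) = −1.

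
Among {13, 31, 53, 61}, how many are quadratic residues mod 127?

3

(13/127) = +1 → QR.
(31/127) = +1 → QR.
(53/127) = -1 → non-residue.
(61/127) = +1 → QR.
Total quadratic residues among the 4: 3.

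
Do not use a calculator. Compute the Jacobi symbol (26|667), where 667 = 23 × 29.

-1

Pull out 2: since 667 ≡ 3 (mod 8), (2/667) = -1.
Reciprocity: 13 ≡ 1 and 667 ≡ 3 (mod 4), so (13/667) = +(667/13).
Reduce top mod 13: now compute (4/13).
Pull out 2^2: since 13 ≡ 5 (mod 8), (2/13) = -1, so (2/13)^2 = +1.
Reached (1/13) = 1. Collecting the sign flips along the way, the symbol is -1.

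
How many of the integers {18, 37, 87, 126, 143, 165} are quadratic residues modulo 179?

2

(18/179) = -1 → non-residue.
(37/179) = -1 → non-residue.
(87/179) = +1 → QR.
(126/179) = +1 → QR.
(143/179) = -1 → non-residue.
(165/179) = -1 → non-residue.
Total quadratic residues among the 6: 2.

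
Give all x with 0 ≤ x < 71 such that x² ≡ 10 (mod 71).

9, 62

Since 71 ≡ 3 (mod 4), a square root of 10 is 10^((71+1)/4) = 10^18 mod 71.
Repeated squaring: 10^2≡29, 10^4≡60, 10^8≡50, 10^16≡15 (mod 71).
10^18 = 10^(16+2) ≡ 9 (mod 71).
Check: 9² = 81 ≡ 10 (mod 71). The two roots are 9 and 62.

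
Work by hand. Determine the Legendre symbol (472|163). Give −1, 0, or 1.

First reduce: 472 ≡ 146 (mod 163).
Pull out 2: since 163 ≡ 3 (mod 8), (2/163) = -1.
Reciprocity: 73 ≡ 1 and 163 ≡ 3 (mod 4), so (73/163) = +(163/73).
Reduce top mod 73: now compute (17/73).
Reciprocity: 17 ≡ 1 and 73 ≡ 1 (mod 4), so (17/73) = +(73/17).
Reduce top mod 17: now compute (5/17).
Reciprocity: 5 ≡ 1 and 17 ≡ 1 (mod 4), so (5/17) = +(17/5).
Reduce top mod 5: now compute (2/5).
Pull out 2: since 5 ≡ 5 (mod 8), (2/5) = -1.
Reached (1/5) = 1. Collecting the sign flips along the way, the symbol is +1.

1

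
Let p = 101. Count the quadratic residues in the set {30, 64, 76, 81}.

4

(30/101) = +1 → QR.
(64/101) = +1 → QR.
(76/101) = +1 → QR.
(81/101) = +1 → QR.
Total quadratic residues among the 4: 4.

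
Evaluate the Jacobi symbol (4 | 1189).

1

Pull out 2^2: since 1189 ≡ 5 (mod 8), (2/1189) = -1, so (2/1189)^2 = +1.
Reached (1/1189) = 1. Collecting the sign flips along the way, the symbol is +1.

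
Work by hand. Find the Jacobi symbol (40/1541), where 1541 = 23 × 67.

-1

Pull out 2^3: since 1541 ≡ 5 (mod 8), (2/1541) = -1, so (2/1541)^3 = -1.
Reciprocity: 5 ≡ 1 and 1541 ≡ 1 (mod 4), so (5/1541) = +(1541/5).
Reduce top mod 5: now compute (1/5).
Reached (1/5) = 1. Collecting the sign flips along the way, the symbol is -1.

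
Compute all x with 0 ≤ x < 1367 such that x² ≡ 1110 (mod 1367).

Since 1367 ≡ 3 (mod 4), a square root of 1110 is 1110^((1367+1)/4) = 1110^342 mod 1367.
Repeated squaring: 1110^2≡433, 1110^4≡210, 1110^8≡356, 1110^16≡972, 1110^32≡187, 1110^64≡794, 1110^128≡249, 1110^256≡486 (mod 1367).
1110^342 = 1110^(256+64+16+4+2) ≡ 62 (mod 1367).
Check: 62² = 3844 ≡ 1110 (mod 1367). The two roots are 62 and 1305.

62, 1305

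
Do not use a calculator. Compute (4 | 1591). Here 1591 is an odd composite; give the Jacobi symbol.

Pull out 2^2: since 1591 ≡ 7 (mod 8), (2/1591) = +1, so (2/1591)^2 = +1.
Reached (1/1591) = 1. Collecting the sign flips along the way, the symbol is +1.

1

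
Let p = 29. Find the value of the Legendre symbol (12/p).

Pull out 2^2: since 29 ≡ 5 (mod 8), (2/29) = -1, so (2/29)^2 = +1.
Reciprocity: 3 ≡ 3 and 29 ≡ 1 (mod 4), so (3/29) = +(29/3).
Reduce top mod 3: now compute (2/3).
Pull out 2: since 3 ≡ 3 (mod 8), (2/3) = -1.
Reached (1/3) = 1. Collecting the sign flips along the way, the symbol is -1.

-1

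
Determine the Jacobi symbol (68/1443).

1

Pull out 2^2: since 1443 ≡ 3 (mod 8), (2/1443) = -1, so (2/1443)^2 = +1.
Reciprocity: 17 ≡ 1 and 1443 ≡ 3 (mod 4), so (17/1443) = +(1443/17).
Reduce top mod 17: now compute (15/17).
Reciprocity: 15 ≡ 3 and 17 ≡ 1 (mod 4), so (15/17) = +(17/15).
Reduce top mod 15: now compute (2/15).
Pull out 2: since 15 ≡ 7 (mod 8), (2/15) = +1.
Reached (1/15) = 1. Collecting the sign flips along the way, the symbol is +1.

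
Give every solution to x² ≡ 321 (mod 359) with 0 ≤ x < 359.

Since 359 ≡ 3 (mod 4), a square root of 321 is 321^((359+1)/4) = 321^90 mod 359.
Repeated squaring: 321^2≡8, 321^4≡64, 321^8≡147, 321^16≡69, 321^32≡94, 321^64≡220 (mod 359).
321^90 = 321^(64+16+8+2) ≡ 46 (mod 359).
Check: 46² = 2116 ≡ 321 (mod 359). The two roots are 46 and 313.

46, 313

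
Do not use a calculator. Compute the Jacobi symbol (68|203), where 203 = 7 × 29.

Pull out 2^2: since 203 ≡ 3 (mod 8), (2/203) = -1, so (2/203)^2 = +1.
Reciprocity: 17 ≡ 1 and 203 ≡ 3 (mod 4), so (17/203) = +(203/17).
Reduce top mod 17: now compute (16/17).
Pull out 2^4: since 17 ≡ 1 (mod 8), (2/17) = +1, so (2/17)^4 = +1.
Reached (1/17) = 1. Collecting the sign flips along the way, the symbol is +1.

1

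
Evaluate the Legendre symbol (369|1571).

-1

Reciprocity: 369 ≡ 1 and 1571 ≡ 3 (mod 4), so (369/1571) = +(1571/369).
Reduce top mod 369: now compute (95/369).
Reciprocity: 95 ≡ 3 and 369 ≡ 1 (mod 4), so (95/369) = +(369/95).
Reduce top mod 95: now compute (84/95).
Pull out 2^2: since 95 ≡ 7 (mod 8), (2/95) = +1, so (2/95)^2 = +1.
Reciprocity: 21 ≡ 1 and 95 ≡ 3 (mod 4), so (21/95) = +(95/21).
Reduce top mod 21: now compute (11/21).
Reciprocity: 11 ≡ 3 and 21 ≡ 1 (mod 4), so (11/21) = +(21/11).
Reduce top mod 11: now compute (10/11).
Pull out 2: since 11 ≡ 3 (mod 8), (2/11) = -1.
Reciprocity: 5 ≡ 1 and 11 ≡ 3 (mod 4), so (5/11) = +(11/5).
Reduce top mod 5: now compute (1/5).
Reached (1/5) = 1. Collecting the sign flips along the way, the symbol is -1.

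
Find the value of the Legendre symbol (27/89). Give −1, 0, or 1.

-1

Reciprocity: 27 ≡ 3 and 89 ≡ 1 (mod 4), so (27/89) = +(89/27).
Reduce top mod 27: now compute (8/27).
Pull out 2^3: since 27 ≡ 3 (mod 8), (2/27) = -1, so (2/27)^3 = -1.
Reached (1/27) = 1. Collecting the sign flips along the way, the symbol is -1.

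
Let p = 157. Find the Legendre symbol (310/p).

First reduce: 310 ≡ 153 (mod 157).
Reciprocity: 153 ≡ 1 and 157 ≡ 1 (mod 4), so (153/157) = +(157/153).
Reduce top mod 153: now compute (4/153).
Pull out 2^2: since 153 ≡ 1 (mod 8), (2/153) = +1, so (2/153)^2 = +1.
Reached (1/153) = 1. Collecting the sign flips along the way, the symbol is +1.

1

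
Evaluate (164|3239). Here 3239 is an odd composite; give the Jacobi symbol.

0

Pull out 2^2: since 3239 ≡ 7 (mod 8), (2/3239) = +1, so (2/3239)^2 = +1.
Reciprocity: 41 ≡ 1 and 3239 ≡ 3 (mod 4), so (41/3239) = +(3239/41).
Reduce top mod 41: now compute (0/41).
Top reduces to 0: gcd > 1, so the symbol is 0.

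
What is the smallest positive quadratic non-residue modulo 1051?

(2/1051) = −1, so 2 is the smallest positive non-residue mod 1051.

2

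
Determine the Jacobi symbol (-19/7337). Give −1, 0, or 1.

-1

First reduce: -19 ≡ 7318 (mod 7337).
Pull out 2: since 7337 ≡ 1 (mod 8), (2/7337) = +1.
Reciprocity: 3659 ≡ 3 and 7337 ≡ 1 (mod 4), so (3659/7337) = +(7337/3659).
Reduce top mod 3659: now compute (19/3659).
Reciprocity: 19 ≡ 3 and 3659 ≡ 3 (mod 4), so (19/3659) = −(3659/19).
Reduce top mod 19: now compute (11/19).
Reciprocity: 11 ≡ 3 and 19 ≡ 3 (mod 4), so (11/19) = −(19/11).
Reduce top mod 11: now compute (8/11).
Pull out 2^3: since 11 ≡ 3 (mod 8), (2/11) = -1, so (2/11)^3 = -1.
Reached (1/11) = 1. Collecting the sign flips along the way, the symbol is -1.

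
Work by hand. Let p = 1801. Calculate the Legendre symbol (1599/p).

1

Reciprocity: 1599 ≡ 3 and 1801 ≡ 1 (mod 4), so (1599/1801) = +(1801/1599).
Reduce top mod 1599: now compute (202/1599).
Pull out 2: since 1599 ≡ 7 (mod 8), (2/1599) = +1.
Reciprocity: 101 ≡ 1 and 1599 ≡ 3 (mod 4), so (101/1599) = +(1599/101).
Reduce top mod 101: now compute (84/101).
Pull out 2^2: since 101 ≡ 5 (mod 8), (2/101) = -1, so (2/101)^2 = +1.
Reciprocity: 21 ≡ 1 and 101 ≡ 1 (mod 4), so (21/101) = +(101/21).
Reduce top mod 21: now compute (17/21).
Reciprocity: 17 ≡ 1 and 21 ≡ 1 (mod 4), so (17/21) = +(21/17).
Reduce top mod 17: now compute (4/17).
Pull out 2^2: since 17 ≡ 1 (mod 8), (2/17) = +1, so (2/17)^2 = +1.
Reached (1/17) = 1. Collecting the sign flips along the way, the symbol is +1.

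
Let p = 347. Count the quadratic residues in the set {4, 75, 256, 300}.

4

(4/347) = +1 → QR.
(75/347) = +1 → QR.
(256/347) = +1 → QR.
(300/347) = +1 → QR.
Total quadratic residues among the 4: 4.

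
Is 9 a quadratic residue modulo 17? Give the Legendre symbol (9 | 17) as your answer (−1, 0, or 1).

Reciprocity: 9 ≡ 1 and 17 ≡ 1 (mod 4), so (9/17) = +(17/9).
Reduce top mod 9: now compute (8/9).
Pull out 2^3: since 9 ≡ 1 (mod 8), (2/9) = +1, so (2/9)^3 = +1.
Reached (1/9) = 1. Collecting the sign flips along the way, the symbol is +1.

1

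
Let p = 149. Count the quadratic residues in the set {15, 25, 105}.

1

(15/149) = -1 → non-residue.
(25/149) = +1 → QR.
(105/149) = -1 → non-residue.
Total quadratic residues among the 3: 1.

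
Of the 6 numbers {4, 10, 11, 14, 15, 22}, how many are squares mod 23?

(4/23) = +1 → QR.
(10/23) = -1 → non-residue.
(11/23) = -1 → non-residue.
(14/23) = -1 → non-residue.
(15/23) = -1 → non-residue.
(22/23) = -1 → non-residue.
Total quadratic residues among the 6: 1.

1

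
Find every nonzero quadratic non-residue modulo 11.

2, 6, 7, 8, 10

Square k = 1,…,5 (k and 11−k give the same square):
1²=1, 2²=4, 3²=9, 4²≡5, 5²≡3 (mod 11).
The residues are {1, 3, 4, 5, 9}; the non-residues are the remaining 5 nonzero classes.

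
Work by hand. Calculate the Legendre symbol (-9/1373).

First reduce: -9 ≡ 1364 (mod 1373).
Pull out 2^2: since 1373 ≡ 5 (mod 8), (2/1373) = -1, so (2/1373)^2 = +1.
Reciprocity: 341 ≡ 1 and 1373 ≡ 1 (mod 4), so (341/1373) = +(1373/341).
Reduce top mod 341: now compute (9/341).
Reciprocity: 9 ≡ 1 and 341 ≡ 1 (mod 4), so (9/341) = +(341/9).
Reduce top mod 9: now compute (8/9).
Pull out 2^3: since 9 ≡ 1 (mod 8), (2/9) = +1, so (2/9)^3 = +1.
Reached (1/9) = 1. Collecting the sign flips along the way, the symbol is +1.

1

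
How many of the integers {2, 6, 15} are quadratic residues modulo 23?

2

(2/23) = +1 → QR.
(6/23) = +1 → QR.
(15/23) = -1 → non-residue.
Total quadratic residues among the 3: 2.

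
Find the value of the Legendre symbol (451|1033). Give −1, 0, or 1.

-1

Reciprocity: 451 ≡ 3 and 1033 ≡ 1 (mod 4), so (451/1033) = +(1033/451).
Reduce top mod 451: now compute (131/451).
Reciprocity: 131 ≡ 3 and 451 ≡ 3 (mod 4), so (131/451) = −(451/131).
Reduce top mod 131: now compute (58/131).
Pull out 2: since 131 ≡ 3 (mod 8), (2/131) = -1.
Reciprocity: 29 ≡ 1 and 131 ≡ 3 (mod 4), so (29/131) = +(131/29).
Reduce top mod 29: now compute (15/29).
Reciprocity: 15 ≡ 3 and 29 ≡ 1 (mod 4), so (15/29) = +(29/15).
Reduce top mod 15: now compute (14/15).
Pull out 2: since 15 ≡ 7 (mod 8), (2/15) = +1.
Reciprocity: 7 ≡ 3 and 15 ≡ 3 (mod 4), so (7/15) = −(15/7).
Reduce top mod 7: now compute (1/7).
Reached (1/7) = 1. Collecting the sign flips along the way, the symbol is -1.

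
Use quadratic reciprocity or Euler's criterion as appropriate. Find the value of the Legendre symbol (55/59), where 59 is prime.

Euler's criterion: (55/59) ≡ 55^29 (mod 59).
55^2 ≡ 16 (mod 59)
55^4 ≡ 20 (mod 59)
55^8 ≡ 46 (mod 59)
55^16 ≡ 51 (mod 59)
55^29 = 55^(16+8+4+1) ≡ 58 (mod 59).
Result is 58 ≡ −1, so (55/59) = −1.

-1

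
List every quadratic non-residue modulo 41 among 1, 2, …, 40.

Square k = 1,…,20 (k and 41−k give the same square):
1²=1, 2²=4, 3²=9, 4²=16, 5²=25, 6²=36, 7²≡8, 8²≡23, 9²≡40, 10²≡18, 11²≡39, 12²≡21, 13²≡5, 14²≡32, 15²≡20, 16²≡10, 17²≡2, 18²≡37, 19²≡33, 20²≡31 (mod 41).
The residues are {1, 2, 4, 5, 8, 9, 10, 16, 18, 20, 21, 23, 25, 31, 32, 33, 36, 37, 39, 40}; the non-residues are the remaining 20 nonzero classes.

3, 6, 7, 11, 12, 13, 14, 15, 17, 19, 22, 24, 26, 27, 28, 29, 30, 34, 35, 38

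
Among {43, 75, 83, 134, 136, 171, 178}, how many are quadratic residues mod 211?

6

(43/211) = +1 → QR.
(75/211) = -1 → non-residue.
(83/211) = +1 → QR.
(134/211) = +1 → QR.
(136/211) = +1 → QR.
(171/211) = +1 → QR.
(178/211) = +1 → QR.
Total quadratic residues among the 7: 6.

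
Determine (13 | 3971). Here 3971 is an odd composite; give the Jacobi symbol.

Reciprocity: 13 ≡ 1 and 3971 ≡ 3 (mod 4), so (13/3971) = +(3971/13).
Reduce top mod 13: now compute (6/13).
Pull out 2: since 13 ≡ 5 (mod 8), (2/13) = -1.
Reciprocity: 3 ≡ 3 and 13 ≡ 1 (mod 4), so (3/13) = +(13/3).
Reduce top mod 3: now compute (1/3).
Reached (1/3) = 1. Collecting the sign flips along the way, the symbol is -1.

-1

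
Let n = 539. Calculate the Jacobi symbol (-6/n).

1

First reduce: -6 ≡ 533 (mod 539).
Reciprocity: 533 ≡ 1 and 539 ≡ 3 (mod 4), so (533/539) = +(539/533).
Reduce top mod 533: now compute (6/533).
Pull out 2: since 533 ≡ 5 (mod 8), (2/533) = -1.
Reciprocity: 3 ≡ 3 and 533 ≡ 1 (mod 4), so (3/533) = +(533/3).
Reduce top mod 3: now compute (2/3).
Pull out 2: since 3 ≡ 3 (mod 8), (2/3) = -1.
Reached (1/3) = 1. Collecting the sign flips along the way, the symbol is +1.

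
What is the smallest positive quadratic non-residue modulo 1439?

(2/1439) = +1, so 2 is a residue.
(3/1439) = +1, so 3 is a residue.
(4/1439) = +1, so 4 is a residue.
(5/1439) = +1, so 5 is a residue.
(6/1439) = +1, so 6 is a residue.
(7/1439) = −1, so 7 is the smallest positive non-residue mod 1439.

7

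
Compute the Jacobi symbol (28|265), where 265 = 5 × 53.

-1

Pull out 2^2: since 265 ≡ 1 (mod 8), (2/265) = +1, so (2/265)^2 = +1.
Reciprocity: 7 ≡ 3 and 265 ≡ 1 (mod 4), so (7/265) = +(265/7).
Reduce top mod 7: now compute (6/7).
Pull out 2: since 7 ≡ 7 (mod 8), (2/7) = +1.
Reciprocity: 3 ≡ 3 and 7 ≡ 3 (mod 4), so (3/7) = −(7/3).
Reduce top mod 3: now compute (1/3).
Reached (1/3) = 1. Collecting the sign flips along the way, the symbol is -1.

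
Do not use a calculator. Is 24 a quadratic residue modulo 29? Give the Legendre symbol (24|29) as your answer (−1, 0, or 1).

1

Euler's criterion: (24/29) ≡ 24^14 (mod 29).
24^2 ≡ 25 (mod 29)
24^4 ≡ 16 (mod 29)
24^8 ≡ 24 (mod 29)
24^14 = 24^(8+4+2) ≡ 1 (mod 29).
Result is 1, so (24/29) = 1.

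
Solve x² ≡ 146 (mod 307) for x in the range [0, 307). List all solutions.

41, 266

Since 307 ≡ 3 (mod 4), a square root of 146 is 146^((307+1)/4) = 146^77 mod 307.
Repeated squaring: 146^2≡133, 146^4≡190, 146^8≡181, 146^16≡219, 146^32≡69, 146^64≡156 (mod 307).
146^77 = 146^(64+8+4+1) ≡ 41 (mod 307).
Check: 41² = 1681 ≡ 146 (mod 307). The two roots are 41 and 266.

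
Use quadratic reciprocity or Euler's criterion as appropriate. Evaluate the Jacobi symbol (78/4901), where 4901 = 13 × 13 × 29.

Pull out 2: since 4901 ≡ 5 (mod 8), (2/4901) = -1.
Reciprocity: 39 ≡ 3 and 4901 ≡ 1 (mod 4), so (39/4901) = +(4901/39).
Reduce top mod 39: now compute (26/39).
Pull out 2: since 39 ≡ 7 (mod 8), (2/39) = +1.
Reciprocity: 13 ≡ 1 and 39 ≡ 3 (mod 4), so (13/39) = +(39/13).
Reduce top mod 13: now compute (0/13).
Top reduces to 0: gcd > 1, so the symbol is 0.

0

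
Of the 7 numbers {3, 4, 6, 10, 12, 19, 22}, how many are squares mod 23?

4

(3/23) = +1 → QR.
(4/23) = +1 → QR.
(6/23) = +1 → QR.
(10/23) = -1 → non-residue.
(12/23) = +1 → QR.
(19/23) = -1 → non-residue.
(22/23) = -1 → non-residue.
Total quadratic residues among the 7: 4.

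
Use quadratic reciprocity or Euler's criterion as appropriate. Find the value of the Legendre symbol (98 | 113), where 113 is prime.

Pull out 2: since 113 ≡ 1 (mod 8), (2/113) = +1.
Reciprocity: 49 ≡ 1 and 113 ≡ 1 (mod 4), so (49/113) = +(113/49).
Reduce top mod 49: now compute (15/49).
Reciprocity: 15 ≡ 3 and 49 ≡ 1 (mod 4), so (15/49) = +(49/15).
Reduce top mod 15: now compute (4/15).
Pull out 2^2: since 15 ≡ 7 (mod 8), (2/15) = +1, so (2/15)^2 = +1.
Reached (1/15) = 1. Collecting the sign flips along the way, the symbol is +1.

1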